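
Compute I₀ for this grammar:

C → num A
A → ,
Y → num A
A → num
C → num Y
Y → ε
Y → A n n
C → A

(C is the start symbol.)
First, augment the grammar with C' → C
I₀ = CLOSURE({ [C' → . C] }):
  [C' → . C] has the dot before C: add [C → . num A], [C → . num Y], [C → . A]
  [C → . A] has the dot before A: add [A → . ,], [A → . num]
No further items can be added.

I₀ = { [A → . ,], [A → . num], [C → . A], [C → . num A], [C → . num Y], [C' → . C] }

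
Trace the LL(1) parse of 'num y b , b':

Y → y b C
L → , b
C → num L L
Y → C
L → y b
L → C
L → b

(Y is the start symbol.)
LL(1) parsing maintains a stack (initially the start symbol over $) and the input. At each step: if the stack top is a terminal, match it against the current input token; if it is a non-terminal N, replace it with the RHS of M[N, lookahead] (the unique production whose predict set contains the lookahead).

Stack is shown with the top on the left.

Stack      Input          Action
--------------------------------
Y $        num y b , b $  output Y → C
C $        num y b , b $  output C → num L L
num L L $  num y b , b $  match 'num'
L L $      y b , b $      output L → y b
y b L $    y b , b $      match 'y'
b L $      b , b $        match 'b'
L $        , b $          output L → , b
, b $      , b $          match ','
b $        b $            match 'b'
$          $              accept

The string is accepted.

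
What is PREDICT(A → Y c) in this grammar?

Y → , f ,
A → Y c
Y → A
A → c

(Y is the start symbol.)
PREDICT(A → Y c) = (FIRST(RHS) \ {ε}) ∪ (FOLLOW(A) if ε ∈ FIRST(RHS), i.e. RHS ⇒* ε)
FIRST(Y) = { ',', 'c' }
FIRST(Y c) = { ',', 'c' }
ε ∉ FIRST(Y c), so FOLLOW(A) is not added.
PREDICT(A → Y c) = { ',', 'c' }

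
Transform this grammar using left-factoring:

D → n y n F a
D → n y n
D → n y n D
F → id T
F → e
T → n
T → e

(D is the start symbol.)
Left-factoring transforms A → αβ₁ | αβ₂ into A → αA' and A' → β₁ | β₂
(α is the longest common prefix among the alternatives). Repeat until
no nonterminal has two alternatives with a common prefix.

Round 1: D has alternatives sharing prefix 'n y n'. Introduce D': D → n y n D'
  Add: D' → F a
  Add: D' → ε
  Add: D' → D

No remaining common prefixes — done.

Resulting grammar:
D → n y n D'
D' → F a
D' → ε
D' → D
F → id T
F → e
T → n
T → e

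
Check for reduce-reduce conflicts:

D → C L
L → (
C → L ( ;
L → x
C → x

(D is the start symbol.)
Augment with D' → D and build the canonical LR(0) collection (I0 = CLOSURE({[D' → . D]}), then GOTO on every symbol after a dot until no new states appear). It has 10 states:
  I0: { [C → . L ( ;], [C → . x], [D → . C L], [D' → . D], [L → . (], [L → . x] }  — shift
  I1: { [L → ( .] }  — reduce
  I2: { [D → C . L], [L → . (], [L → . x] }  — shift
  I3: { [D' → D .] }  — accept
  I4: { [C → L . ( ;] }  — shift
  I5: { [C → x .], [L → x .] }  — 2 reduces
  I6: { [C → L ( . ;] }  — shift
  I7: { [C → L ( ; .] }  — reduce
  I8: { [D → C L .] }  — reduce
  I9: { [L → x .] }  — reduce

I5 contains complete items [C → x .], [L → x .] — reduce-reduce conflict.

Answer: Yes — I5: [C → x .] vs [L → x .]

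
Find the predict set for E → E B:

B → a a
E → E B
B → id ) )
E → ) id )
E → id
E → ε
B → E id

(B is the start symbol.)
{ ')', 'a', 'id' }

PREDICT(E → E B) = (FIRST(RHS) \ {ε}) ∪ (FOLLOW(E) if ε ∈ FIRST(RHS), i.e. RHS ⇒* ε)
FIRST(E) = { ')', 'a', 'id', ε }
FIRST(B) = { ')', 'a', 'id' }
FIRST(E B) = { ')', 'a', 'id' }
ε ∉ FIRST(E B), so FOLLOW(E) is not added.
PREDICT(E → E B) = { ')', 'a', 'id' }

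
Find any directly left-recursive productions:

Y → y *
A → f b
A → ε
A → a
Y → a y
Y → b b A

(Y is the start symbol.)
No direct left recursion

Y → y *: starts with y
A → f b: starts with f
A → ε: starts with ε
A → a: starts with a
Y → a y: starts with a
Y → b b A: starts with b

No direct left recursion found.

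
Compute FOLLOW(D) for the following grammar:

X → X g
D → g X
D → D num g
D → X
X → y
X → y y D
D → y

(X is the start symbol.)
{ $, 'g', 'num' }

In D → D num g: D is followed by num g, add FIRST(num g) \ {ε} = { 'num' }
In X → y y D: D is at the end, add FOLLOW(X)

The FOLLOW sets referred to above (computed the same way, to a fixed point):
  FOLLOW(X) = { $, 'g', 'num' }

Taking the union: FOLLOW(D) = { $, 'g', 'num' }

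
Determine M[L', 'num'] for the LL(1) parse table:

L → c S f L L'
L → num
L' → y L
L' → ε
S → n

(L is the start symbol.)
To find M[L', 'num'], we find productions for L' where 'num' is in the predict set (PREDICT(N → α) = (FIRST(α) \ {ε}) ∪ (FOLLOW(N) if α ⇒* ε)).

Relevant sets:
  FOLLOW(L') = { $, 'y' }

L' → y L: PREDICT = { 'y' }
L' → ε: PREDICT = { $, 'y' }

M[L', 'num'] is empty (no production applies)

Answer: Empty (error entry)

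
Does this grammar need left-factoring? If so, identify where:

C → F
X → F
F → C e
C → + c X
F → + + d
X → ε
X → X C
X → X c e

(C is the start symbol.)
Left-factoring is needed when two productions for the same non-terminal
share a common prefix on the right-hand side.

Productions for C:
  C → F
  C → + c X
Productions for X:
  X → F
  X → ε
  X → X C
  X → X c e
Productions for F:
  F → C e
  F → + + d

Found common prefix 'X' in productions for X

Answer: Yes, X has productions with common prefix 'X'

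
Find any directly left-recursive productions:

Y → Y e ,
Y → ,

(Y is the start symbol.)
Yes, Y is left-recursive

Direct left recursion occurs when N → N α for some non-terminal N (the right-hand side begins with the left-hand side itself).

Y → Y e ,: LEFT RECURSIVE (starts with Y)
Y → ,: starts with ','

The grammar has direct left recursion on: Y.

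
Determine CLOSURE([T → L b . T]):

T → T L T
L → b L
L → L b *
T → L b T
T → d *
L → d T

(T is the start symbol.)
{ [L → . L b *], [L → . b L], [L → . d T], [T → . L b T], [T → . T L T], [T → . d *], [T → L b . T] }

To compute CLOSURE, for each item [A → α.Bβ] where B is a non-terminal, add [B → .γ] for all productions B → γ; repeat for the newly added items until nothing changes.

Start with: [T → L b . T]
  [T → L b . T] has the dot before T: add [T → . T L T], [T → . L b T], [T → . d *]
  [T → . L b T] has the dot before L: add [L → . b L], [L → . L b *], [L → . d T]
No further items can be added.

CLOSURE = { [L → . L b *], [L → . b L], [L → . d T], [T → . L b T], [T → . T L T], [T → . d *], [T → L b . T] }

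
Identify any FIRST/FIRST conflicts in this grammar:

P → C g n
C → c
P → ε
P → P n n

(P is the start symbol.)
Yes. P → C g n / P → P n n on { 'c' }

FIRST sets of the non-terminals at (or reachable through a nullable prefix from) the front of some alternative:
  FIRST(C) = { 'c' }
  FIRST(P) = { 'c', 'n', ε }

Productions for P:
  P → C g n: FIRST = { 'c' }
  P → ε: FIRST = { ε }
  P → P n n: FIRST = { 'c', 'n' }
C has only one production, so no FIRST/FIRST conflict is possible there.

Conflict for P: P → C g n and P → P n n
  Overlap: { 'c' }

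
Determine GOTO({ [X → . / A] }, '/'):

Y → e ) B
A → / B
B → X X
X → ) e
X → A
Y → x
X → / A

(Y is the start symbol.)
{ [A → . / B], [X → / . A] }

GOTO(I, '/') = CLOSURE({ [A → αX.β] : [A → α.Xβ] ∈ I, X = '/' })

Items with dot before '/', with the dot advanced:
  [X → . / A] → [X → / . A]
Closure of the advanced items:
  [X → / . A] has the dot before A: add [A → . / B]

GOTO = { [A → . / B], [X → / . A] }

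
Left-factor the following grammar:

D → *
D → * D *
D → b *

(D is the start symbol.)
D → * D'
D' → ε
D' → D *
D → b *

Left-factoring transforms A → αβ₁ | αβ₂ into A → αA' and A' → β₁ | β₂
(α is the longest common prefix among the alternatives). Repeat until
no nonterminal has two alternatives with a common prefix.

Round 1: D has alternatives sharing prefix '*'. Introduce D': D → * D'
  Add: D' → ε
  Add: D' → D *

No remaining common prefixes — done.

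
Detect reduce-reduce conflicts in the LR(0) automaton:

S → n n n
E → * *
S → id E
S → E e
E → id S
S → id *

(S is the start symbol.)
Augment with S' → S and build the canonical LR(0) collection (I0 = CLOSURE({[S' → . S]}), then GOTO on every symbol after a dot until no new states appear). It has 13 states:
  I0: { [E → . * *], [E → . id S], [S → . E e], [S → . id *], [S → . id E], [S → . n n n], [S' → . S] }  — shift
  I1: { [E → * . *] }  — shift
  I2: { [S → E . e] }  — shift
  I3: { [S' → S .] }  — accept
  I4: { [E → . * *], [E → . id S], [E → id . S], [S → . E e], [S → . id *], [S → . id E], [S → . n n n], [S → id . *], [S → id . E] }  — shift
  I5: { [S → n . n n] }  — shift
  I6: { [S → n n . n] }  — shift
  I7: { [S → n n n .] }  — reduce
  I8: { [E → * . *], [S → id * .] }  — shift, reduce
  I9: { [S → E . e], [S → id E .] }  — shift, reduce
  I10: { [E → id S .] }  — reduce
  I11: { [S → E e .] }  — reduce
  I12: { [E → * * .] }  — reduce

No state contains more than one complete item.

Answer: No reduce-reduce conflicts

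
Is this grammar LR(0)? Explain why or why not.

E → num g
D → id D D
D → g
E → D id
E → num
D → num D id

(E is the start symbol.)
No. Shift-reduce conflict between [E → num .] and [D → . g]

A grammar is LR(0) if no state in the canonical LR(0) collection has:
  - both a shift item (dot before a terminal) and a complete item (shift-reduce conflict), or
  - two or more complete items (reduce-reduce conflict; the accept item [E' → E .] counts as a complete item here).

Augment with E' → E and build the canonical LR(0) collection (I0 = CLOSURE({[E' → . E]}), then GOTO on every symbol after a dot until no new states appear). It has 13 states:
  I0: { [D → . g], [D → . id D D], [D → . num D id], [E → . D id], [E → . num g], [E → . num], [E' → . E] }  — shift
  I1: { [E → D . id] }  — shift
  I2: { [E' → E .] }  — accept
  I3: { [D → g .] }  — reduce
  I4: { [D → . g], [D → . id D D], [D → . num D id], [D → id . D D] }  — shift
  I5: { [D → . g], [D → . id D D], [D → . num D id], [D → num . D id], [E → num . g], [E → num .] }  — shift, reduce
  I6: { [D → num D . id] }  — shift
  I7: { [D → g .], [E → num g .] }  — 2 reduces
  I8: { [D → . g], [D → . id D D], [D → . num D id], [D → num . D id] }  — shift
  I9: { [D → num D id .] }  — reduce
  I10: { [D → . g], [D → . id D D], [D → . num D id], [D → id D . D] }  — shift
  I11: { [D → id D D .] }  — reduce
  I12: { [E → D id .] }  — reduce

Conflict in state I5:
  Shift-reduce conflict between [E → num .] and [D → . g]
So the grammar is NOT LR(0).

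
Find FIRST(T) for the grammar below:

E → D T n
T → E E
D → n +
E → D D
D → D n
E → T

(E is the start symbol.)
{ 'n' }

To compute FIRST(T), examine every production with T on the left-hand side, reading each right-hand side left to right until a non-nullable symbol is reached.

FIRST sets of the other non-terminals involved (by the same procedure, iterated to a fixed point):
  FIRST(E) = { 'n' }

From T → E E:
  - E is a non-terminal: add FIRST(E) \ {ε} = { 'n' }
    E is not nullable, so stop

Collecting: FIRST(T) = { 'n' }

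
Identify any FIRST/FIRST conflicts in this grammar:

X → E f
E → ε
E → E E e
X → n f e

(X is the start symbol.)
A FIRST/FIRST conflict occurs when two productions N → α and N → β for the same non-terminal have FIRST(α) ∩ FIRST(β) ≠ ∅ (with ε ∈ FIRST of a nullable right-hand side, so two nullable alternatives also conflict).

FIRST sets of the non-terminals at (or reachable through a nullable prefix from) the front of some alternative:
  FIRST(E) = { 'e', ε }

Productions for X:
  X → E f: FIRST = { 'e', 'f' }
  X → n f e: FIRST = { 'n' }
Productions for E:
  E → ε: FIRST = { ε }
  E → E E e: FIRST = { 'e' }

All alternatives of each non-terminal have pairwise disjoint FIRST sets.

Answer: No FIRST/FIRST conflicts.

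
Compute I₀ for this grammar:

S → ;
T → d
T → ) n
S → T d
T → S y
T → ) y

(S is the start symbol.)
{ [S → . ;], [S → . T d], [S' → . S], [T → . ) n], [T → . ) y], [T → . S y], [T → . d] }

First, augment the grammar with S' → S
I₀ = CLOSURE({ [S' → . S] }):
  [S' → . S] has the dot before S: add [S → . ;], [S → . T d]
  [S → . T d] has the dot before T: add [T → . d], [T → . ) n], [T → . S y], [T → . ) y]
No further items can be added.

I₀ = { [S → . ;], [S → . T d], [S' → . S], [T → . ) n], [T → . ) y], [T → . S y], [T → . d] }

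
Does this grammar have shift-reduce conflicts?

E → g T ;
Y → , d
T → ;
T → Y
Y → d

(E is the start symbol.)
No shift-reduce conflicts

Augment with E' → E and build the canonical LR(0) collection (I0 = CLOSURE({[E' → . E]}), then GOTO on every symbol after a dot until no new states appear). It has 10 states:
  I0: { [E → . g T ;], [E' → . E] }  — shift
  I1: { [E' → E .] }  — accept
  I2: { [E → g . T ;], [T → . ;], [T → . Y], [Y → . , d], [Y → . d] }  — shift
  I3: { [Y → , . d] }  — shift
  I4: { [T → ; .] }  — reduce
  I5: { [E → g T . ;] }  — shift
  I6: { [T → Y .] }  — reduce
  I7: { [Y → d .] }  — reduce
  I8: { [E → g T ; .] }  — reduce
  I9: { [Y → , d .] }  — reduce

No state contains both a complete item and a shift item.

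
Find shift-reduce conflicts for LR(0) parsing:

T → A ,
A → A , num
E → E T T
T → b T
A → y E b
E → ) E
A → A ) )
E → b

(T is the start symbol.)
Yes — I9: [A → y E b .] vs [A → . y E b]; I12: [E → ) E .] vs [A → . y E b]; I14: [T → A , .] vs [A → A , . num]

A shift-reduce conflict occurs when an LR(0) state has both:
  - a complete (reduce) item [A → α .] (dot at the end), and
  - a shift item [B → β . c γ] (dot before a terminal).

Augment with T' → T and build the canonical LR(0) collection (I0 = CLOSURE({[T' → . T]}), then GOTO on every symbol after a dot until no new states appear). It has 17 states:
  I0: { [A → . A ) )], [A → . A , num], [A → . y E b], [T → . A ,], [T → . b T], [T' → . T] }  — shift
  I1: { [A → A . ) )], [A → A . , num], [T → A . ,] }  — shift
  I2: { [T' → T .] }  — accept
  I3: { [A → . A ) )], [A → . A , num], [A → . y E b], [T → . A ,], [T → . b T], [T → b . T] }  — shift
  I4: { [A → y . E b], [E → . ) E], [E → . E T T], [E → . b] }  — shift
  I5: { [E → ) . E], [E → . ) E], [E → . E T T], [E → . b] }  — shift
  I6: { [A → . A ) )], [A → . A , num], [A → . y E b], [A → y E . b], [E → E . T T], [T → . A ,], [T → . b T] }  — shift
  I7: { [E → b .] }  — reduce
  I8: { [A → . A ) )], [A → . A , num], [A → . y E b], [E → E T . T], [T → . A ,], [T → . b T] }  — shift
  I9: { [A → . A ) )], [A → . A , num], [A → . y E b], [A → y E b .], [T → . A ,], [T → . b T], [T → b . T] }  — shift, reduce
  I10: { [T → b T .] }  — reduce
  I11: { [E → E T T .] }  — reduce
  I12: { [A → . A ) )], [A → . A , num], [A → . y E b], [E → ) E .], [E → E . T T], [T → . A ,], [T → . b T] }  — shift, reduce
  I13: { [A → A ) . )] }  — shift
  I14: { [A → A , . num], [T → A , .] }  — shift, reduce
  I15: { [A → A , num .] }  — reduce
  I16: { [A → A ) ) .] }  — reduce

I9 contains reduce item [A → y E b .] and shift items [A → . y E b], [T → . b T] — shift-reduce conflict.
I12 contains reduce item [E → ) E .] and shift items [A → . y E b], [T → . b T] — shift-reduce conflict.
I14 contains reduce item [T → A , .] and shift item [A → A , . num] — shift-reduce conflict.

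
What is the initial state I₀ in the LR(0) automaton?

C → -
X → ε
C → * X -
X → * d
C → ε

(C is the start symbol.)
{ [C → . * X -], [C → . -], [C → .], [C' → . C] }

First, augment the grammar with C' → C
I₀ = CLOSURE({ [C' → . C] }):
  [C' → . C] has the dot before C: add [C → . -], [C → . * X -], [C → .]
No further items can be added.

I₀ = { [C → . * X -], [C → . -], [C → .], [C' → . C] }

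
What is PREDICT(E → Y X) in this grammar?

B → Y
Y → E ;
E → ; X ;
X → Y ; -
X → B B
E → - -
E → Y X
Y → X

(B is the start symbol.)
{ '-', ';' }

PREDICT(E → Y X) = (FIRST(RHS) \ {ε}) ∪ (FOLLOW(E) if ε ∈ FIRST(RHS), i.e. RHS ⇒* ε)
FIRST(Y) = { '-', ';' }
FIRST(Y X) = { '-', ';' }
ε ∉ FIRST(Y X), so FOLLOW(E) is not added.
PREDICT(E → Y X) = { '-', ';' }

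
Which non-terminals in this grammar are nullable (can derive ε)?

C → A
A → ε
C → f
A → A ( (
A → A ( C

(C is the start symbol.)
{ 'A', 'C' }

A non-terminal is nullable if it can derive ε (the empty string): either it has an ε-production, or it has a production whose right-hand side consists entirely of nullable non-terminals.

ε-productions: A → ε
So A is immediately nullable.
C → A: every symbol on the right is nullable, so C is nullable too.
Every non-terminal is now nullable.
Nullable = { 'A', 'C' }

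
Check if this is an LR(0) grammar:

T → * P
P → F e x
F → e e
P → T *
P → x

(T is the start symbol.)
Yes, the grammar is LR(0)

A grammar is LR(0) if no state in the canonical LR(0) collection has:
  - both a shift item (dot before a terminal) and a complete item (shift-reduce conflict), or
  - two or more complete items (reduce-reduce conflict; the accept item [T' → T .] counts as a complete item here).

Augment with T' → T and build the canonical LR(0) collection (I0 = CLOSURE({[T' → . T]}), then GOTO on every symbol after a dot until no new states appear). It has 12 states:
  I0: { [T → . * P], [T' → . T] }  — shift
  I1: { [F → . e e], [P → . F e x], [P → . T *], [P → . x], [T → * . P], [T → . * P] }  — shift
  I2: { [T' → T .] }  — accept
  I3: { [P → F . e x] }  — shift
  I4: { [T → * P .] }  — reduce
  I5: { [P → T . *] }  — shift
  I6: { [F → e . e] }  — shift
  I7: { [P → x .] }  — reduce
  I8: { [F → e e .] }  — reduce
  I9: { [P → T * .] }  — reduce
  I10: { [P → F e . x] }  — shift
  I11: { [P → F e x .] }  — reduce

Every state is either a pure shift/goto state or contains exactly one complete item and nothing to shift — no conflicts. The grammar is LR(0).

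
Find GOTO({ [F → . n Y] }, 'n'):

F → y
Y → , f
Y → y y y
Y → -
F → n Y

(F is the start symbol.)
{ [F → n . Y], [Y → . , f], [Y → . -], [Y → . y y y] }

GOTO(I, 'n') = CLOSURE({ [A → αX.β] : [A → α.Xβ] ∈ I, X = 'n' })

Items with dot before 'n', with the dot advanced:
  [F → . n Y] → [F → n . Y]
Closure of the advanced items:
  [F → n . Y] has the dot before Y: add [Y → . , f], [Y → . y y y], [Y → . -]

GOTO = { [F → n . Y], [Y → . , f], [Y → . -], [Y → . y y y] }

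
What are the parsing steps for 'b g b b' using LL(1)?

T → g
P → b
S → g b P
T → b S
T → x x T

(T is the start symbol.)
Stack is shown with the top on the left.

Stack    Input      Action
--------------------------
T $      b g b b $  output T → b S
b S $    b g b b $  match 'b'
S $      g b b $    output S → g b P
g b P $  g b b $    match 'g'
b P $    b b $      match 'b'
P $      b $        output P → b
b $      b $        match 'b'
$        $          accept

The string is accepted.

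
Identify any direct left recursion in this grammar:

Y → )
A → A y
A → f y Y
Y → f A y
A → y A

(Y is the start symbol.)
Direct left recursion occurs when N → N α for some non-terminal N (the right-hand side begins with the left-hand side itself).

Y → ): starts with ')'
A → A y: LEFT RECURSIVE (starts with A)
A → f y Y: starts with f
Y → f A y: starts with f
A → y A: starts with y

The grammar has direct left recursion on: A.

Answer: Yes, A is left-recursive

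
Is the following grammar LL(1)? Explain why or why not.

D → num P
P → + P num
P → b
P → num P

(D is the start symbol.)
For P:
  PREDICT(P → '+' P num) = { '+' }
  PREDICT(P → b) = { 'b' }
  PREDICT(P → num P) = { 'num' }
D has a single production, so nothing to check there.

All predict sets are disjoint. The grammar IS LL(1).

Answer: Yes, the grammar is LL(1).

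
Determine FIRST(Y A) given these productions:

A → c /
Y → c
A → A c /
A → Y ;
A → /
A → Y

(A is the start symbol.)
{ 'c' }

FIRST sets of the non-terminals involved (from the grammar, by fixed-point iteration):
  FIRST(Y) = { 'c' }

To compute FIRST(Y A), process the symbols left to right:
Symbol Y is a non-terminal. Add FIRST(Y) \ {ε} = { 'c' }
Y is not nullable (ε ∉ FIRST(Y)), so stop here.
FIRST(Y A) = { 'c' }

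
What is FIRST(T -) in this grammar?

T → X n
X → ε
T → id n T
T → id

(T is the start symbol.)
FIRST sets of the non-terminals involved (from the grammar, by fixed-point iteration):
  FIRST(T) = { 'id', 'n' }

To compute FIRST(T -), process the symbols left to right:
Symbol T is a non-terminal. Add FIRST(T) \ {ε} = { 'id', 'n' }
T is not nullable (ε ∉ FIRST(T)), so stop here.
FIRST(T -) = { 'id', 'n' }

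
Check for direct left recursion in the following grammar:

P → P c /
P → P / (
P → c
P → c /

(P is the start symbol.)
Yes, P is left-recursive

P → P c /: LEFT RECURSIVE (starts with P)
P → P / (: LEFT RECURSIVE (starts with P)
P → c: starts with c
P → c /: starts with c

The grammar has direct left recursion on: P.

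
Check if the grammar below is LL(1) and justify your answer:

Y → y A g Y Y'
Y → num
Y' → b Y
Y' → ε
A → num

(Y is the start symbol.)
No. Predict set conflict for Y': { 'b' }

Relevant sets:
  FOLLOW(Y') = { $, 'b' }

For Y:
  PREDICT(Y → y A g Y Y') = { 'y' }
  PREDICT(Y → num) = { 'num' }
For Y':
  PREDICT(Y' → b Y) = { 'b' }
  PREDICT(Y' → ε) = { $, 'b' }
A has a single production, so nothing to check there.

Conflict found: Predict set conflict for Y': { 'b' }
The grammar is NOT LL(1).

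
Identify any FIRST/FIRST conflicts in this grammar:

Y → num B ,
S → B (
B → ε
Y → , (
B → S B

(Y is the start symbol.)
FIRST sets of the non-terminals at (or reachable through a nullable prefix from) the front of some alternative:
  FIRST(S) = { '(' }

Productions for Y:
  Y → num B ,: FIRST = { 'num' }
  Y → , (: FIRST = { ',' }
Productions for B:
  B → ε: FIRST = { ε }
  B → S B: FIRST = { '(' }
S has only one production, so no FIRST/FIRST conflict is possible there.

All alternatives of each non-terminal have pairwise disjoint FIRST sets.

Answer: No FIRST/FIRST conflicts.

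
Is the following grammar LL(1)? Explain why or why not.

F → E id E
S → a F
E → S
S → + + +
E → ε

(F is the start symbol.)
A grammar is LL(1) if for each non-terminal N with multiple productions, the predict sets of those productions are pairwise disjoint, where PREDICT(N → α) = (FIRST(α) \ {ε}) ∪ (FOLLOW(N) if α ⇒* ε).

Relevant sets:
  FIRST(S) = { '+', 'a' }
  FOLLOW(E) = { $, 'id' }

For S:
  PREDICT(S → a F) = { 'a' }
  PREDICT(S → '+' '+' '+') = { '+' }
For E:
  PREDICT(E → S) = { '+', 'a' }
  PREDICT(E → ε) = { $, 'id' }
F has a single production, so nothing to check there.

All predict sets are disjoint. The grammar IS LL(1).

Answer: Yes, the grammar is LL(1).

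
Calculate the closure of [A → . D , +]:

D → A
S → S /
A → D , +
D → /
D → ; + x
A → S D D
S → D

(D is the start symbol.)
To compute CLOSURE, for each item [A → α.Bβ] where B is a non-terminal, add [B → .γ] for all productions B → γ; repeat for the newly added items until nothing changes.

Start with: [A → . D , +]
  [A → . D , +] has the dot before D: add [D → . A], [D → . /], [D → . ; + x]
  [D → . A] has the dot before A: add [A → . S D D]
  [A → . S D D] has the dot before S: add [S → . S /], [S → . D]
No further items can be added.

CLOSURE = { [A → . D , +], [A → . S D D], [D → . /], [D → . ; + x], [D → . A], [S → . D], [S → . S /] }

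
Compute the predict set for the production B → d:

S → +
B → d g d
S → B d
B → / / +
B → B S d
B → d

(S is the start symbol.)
{ 'd' }

PREDICT(B → d) = (FIRST(RHS) \ {ε}) ∪ (FOLLOW(B) if ε ∈ FIRST(RHS), i.e. RHS ⇒* ε)
FIRST(d) = { 'd' }
ε ∉ FIRST(d), so FOLLOW(B) is not added.
PREDICT(B → d) = { 'd' }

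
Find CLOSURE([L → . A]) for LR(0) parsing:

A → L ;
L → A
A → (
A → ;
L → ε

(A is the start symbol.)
Start with: [L → . A]
  [L → . A] has the dot before A: add [A → . L ;], [A → . (], [A → . ;]
  [A → . L ;] has the dot before L: add [L → .]
No further items can be added.

CLOSURE = { [A → . (], [A → . ;], [A → . L ;], [L → . A], [L → .] }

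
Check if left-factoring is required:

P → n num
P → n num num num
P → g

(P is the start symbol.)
Left-factoring is needed when two productions for the same non-terminal
share a common prefix on the right-hand side.

Productions for P:
  P → n num
  P → n num num num
  P → g

Found common prefix 'n num' in productions for P

Answer: Yes, P has productions with common prefix 'n num'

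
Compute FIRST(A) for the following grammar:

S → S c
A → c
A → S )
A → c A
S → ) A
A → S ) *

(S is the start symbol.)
To compute FIRST(A), examine every production with A on the left-hand side, reading each right-hand side left to right until a non-nullable symbol is reached.

FIRST sets of the other non-terminals involved (by the same procedure, iterated to a fixed point):
  FIRST(S) = { ')' }

From A → c:
  - c is a terminal: add 'c' and stop
From A → S ):
  - S is a non-terminal: add FIRST(S) \ {ε} = { ')' }
    S is not nullable, so stop
From A → c A:
  - c is a terminal: add 'c' and stop
From A → S ) *:
  - S is a non-terminal: add FIRST(S) \ {ε} = { ')' }
    S is not nullable, so stop

Collecting: FIRST(A) = { ')', 'c' }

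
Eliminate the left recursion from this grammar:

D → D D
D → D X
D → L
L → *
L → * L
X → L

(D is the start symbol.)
D is directly left-recursive. The standard transformation for
  A → A α₁ | ... | A α_m | β₁ | ... | β_n
is
  A  → β₁ A' | ... | β_n A'
  A' → α₁ A' | ... | α_m A' | ε

D → L becomes D → L D'
D → D D becomes D' → D D'
D → D X becomes D' → X D'
Add D' → ε

Productions for other non-terminals are unchanged:
  L → *
  L → * L
  X → L

Resulting grammar:
D → L D'
D' → D D'
D' → X D'
D' → ε
L → *
L → * L
X → L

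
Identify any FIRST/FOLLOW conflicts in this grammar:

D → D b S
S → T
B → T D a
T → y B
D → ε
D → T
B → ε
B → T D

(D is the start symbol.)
A FIRST/FOLLOW conflict occurs when a non-terminal N has a nullable alternative N → β (β ⇒* ε) and another alternative N → α with FIRST(α) ∩ FOLLOW(N) ≠ ∅: on such a lookahead the parser cannot decide between expanding α and letting N vanish via β.

Nullable non-terminals: B, D.
FIRST sets used below: FIRST(T) = { 'y' }, FIRST(D) = { 'b', 'y', ε }

B: nullable alternative(s) B → ε; FOLLOW(B) = { $, 'a', 'b', 'y' }
  B → T D a: FIRST \ {ε} = { 'y' } — overlaps FOLLOW(B) on { 'y' }: CONFLICT
  B → ε: FIRST \ {ε} = { } — this is the only nullable alternative, skip
  B → T D: FIRST \ {ε} = { 'y' } — overlaps FOLLOW(B) on { 'y' }: CONFLICT

D: nullable alternative(s) D → ε; FOLLOW(D) = { $, 'a', 'b', 'y' }
  D → D b S: FIRST \ {ε} = { 'b', 'y' } — overlaps FOLLOW(D) on { 'b', 'y' }: CONFLICT
  D → ε: FIRST \ {ε} = { } — this is the only nullable alternative, skip
  D → T: FIRST \ {ε} = { 'y' } — overlaps FOLLOW(D) on { 'y' }: CONFLICT

S, T have no nullable alternative, so no FIRST/FOLLOW check is needed there.

So the grammar has 4 FIRST/FOLLOW conflicts (marked CONFLICT above).

Answer: Yes. D → D b S with FOLLOW(D) on { 'b', 'y' }; D → T with FOLLOW(D) on { 'y' }; B → T D a with FOLLOW(B) on { 'y' }; B → T D with FOLLOW(B) on { 'y' }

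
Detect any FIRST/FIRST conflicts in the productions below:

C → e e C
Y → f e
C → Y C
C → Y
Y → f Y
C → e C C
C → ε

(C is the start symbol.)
Yes. C → e e C / C → e C C on { 'e' }; C → Y C / C → Y on { 'f' }; Y → f e / Y → f Y on { 'f' }

A FIRST/FIRST conflict occurs when two productions N → α and N → β for the same non-terminal have FIRST(α) ∩ FIRST(β) ≠ ∅ (with ε ∈ FIRST of a nullable right-hand side, so two nullable alternatives also conflict).

FIRST sets of the non-terminals at (or reachable through a nullable prefix from) the front of some alternative:
  FIRST(Y) = { 'f' }

Productions for C:
  C → e e C: FIRST = { 'e' }
  C → Y C: FIRST = { 'f' }
  C → Y: FIRST = { 'f' }
  C → e C C: FIRST = { 'e' }
  C → ε: FIRST = { ε }
Productions for Y:
  Y → f e: FIRST = { 'f' }
  Y → f Y: FIRST = { 'f' }

Conflict for C: C → e e C and C → e C C
  Overlap: { 'e' }
Conflict for C: C → Y C and C → Y
  Overlap: { 'f' }
Conflict for Y: Y → f e and Y → f Y
  Overlap: { 'f' }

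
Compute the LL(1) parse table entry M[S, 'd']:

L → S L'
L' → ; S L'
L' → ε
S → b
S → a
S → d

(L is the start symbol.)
To find M[S, 'd'], we find productions for S where 'd' is in the predict set (PREDICT(N → α) = (FIRST(α) \ {ε}) ∪ (FOLLOW(N) if α ⇒* ε)).

S → b: PREDICT = { 'b' }
S → a: PREDICT = { 'a' }
S → d: PREDICT = { 'd' }
  'd' is in predict set, so this production goes in M[S, 'd']

M[S, 'd'] = S → d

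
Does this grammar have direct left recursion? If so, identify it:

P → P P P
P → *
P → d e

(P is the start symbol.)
Yes, P is left-recursive

Direct left recursion occurs when N → N α for some non-terminal N (the right-hand side begins with the left-hand side itself).

P → P P P: LEFT RECURSIVE (starts with P)
P → *: starts with '*'
P → d e: starts with d

The grammar has direct left recursion on: P.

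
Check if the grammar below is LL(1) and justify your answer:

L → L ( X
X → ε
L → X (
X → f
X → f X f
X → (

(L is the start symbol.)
A grammar is LL(1) if for each non-terminal N with multiple productions, the predict sets of those productions are pairwise disjoint, where PREDICT(N → α) = (FIRST(α) \ {ε}) ∪ (FOLLOW(N) if α ⇒* ε).

Relevant sets:
  FIRST(L) = { '(', 'f' }
  FIRST(X) = { '(', 'f', ε }
  FOLLOW(X) = { $, '(', 'f' }

For L:
  PREDICT(L → L '(' X) = { '(', 'f' }
  PREDICT(L → X '(') = { '(', 'f' }
For X:
  PREDICT(X → ε) = { $, '(', 'f' }
  PREDICT(X → f) = { 'f' }
  PREDICT(X → f X f) = { 'f' }
  PREDICT(X → '(') = { '(' }

Conflict found: Predict set conflict for L: { '(', 'f' }
The grammar is NOT LL(1).

Answer: No. Predict set conflict for L: { '(', 'f' }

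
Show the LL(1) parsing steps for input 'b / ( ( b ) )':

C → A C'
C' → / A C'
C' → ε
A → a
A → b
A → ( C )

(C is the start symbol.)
Stack is shown with the top on the left.

Stack             Input            Action
-----------------------------------------
C $               b / ( ( b ) ) $  output C → A C'
A C' $            b / ( ( b ) ) $  output A → b
b C' $            b / ( ( b ) ) $  match 'b'
C' $              / ( ( b ) ) $    output C' → / A C'
/ A C' $          / ( ( b ) ) $    match '/'
A C' $            ( ( b ) ) $      output A → ( C )
( C ) C' $        ( ( b ) ) $      match '('
C ) C' $          ( b ) ) $        output C → A C'
A C' ) C' $       ( b ) ) $        output A → ( C )
( C ) C' ) C' $   ( b ) ) $        match '('
C ) C' ) C' $     b ) ) $          output C → A C'
A C' ) C' ) C' $  b ) ) $          output A → b
b C' ) C' ) C' $  b ) ) $          match 'b'
C' ) C' ) C' $    ) ) $            output C' → ε
) C' ) C' $       ) ) $            match ')'
C' ) C' $         ) $              output C' → ε
) C' $            ) $              match ')'
C' $              $                output C' → ε
$                 $                accept

The string is accepted.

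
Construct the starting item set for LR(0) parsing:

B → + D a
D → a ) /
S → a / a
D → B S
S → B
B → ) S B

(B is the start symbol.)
{ [B → . ) S B], [B → . + D a], [B' → . B] }

First, augment the grammar with B' → B
I₀ = CLOSURE({ [B' → . B] }):
  [B' → . B] has the dot before B: add [B → . + D a], [B → . ) S B]
No further items can be added.

I₀ = { [B → . ) S B], [B → . + D a], [B' → . B] }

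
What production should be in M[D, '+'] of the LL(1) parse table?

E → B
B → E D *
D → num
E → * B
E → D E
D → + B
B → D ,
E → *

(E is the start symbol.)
To find M[D, '+'], we find productions for D where '+' is in the predict set (PREDICT(N → α) = (FIRST(α) \ {ε}) ∪ (FOLLOW(N) if α ⇒* ε)).

D → num: PREDICT = { 'num' }
D → + B: PREDICT = { '+' }
  '+' is in predict set, so this production goes in M[D, '+']

M[D, '+'] = D → + B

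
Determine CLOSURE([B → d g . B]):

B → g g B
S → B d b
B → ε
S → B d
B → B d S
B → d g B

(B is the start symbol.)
{ [B → . B d S], [B → . d g B], [B → . g g B], [B → .], [B → d g . B] }

To compute CLOSURE, for each item [A → α.Bβ] where B is a non-terminal, add [B → .γ] for all productions B → γ; repeat for the newly added items until nothing changes.

Start with: [B → d g . B]
  [B → d g . B] has the dot before B: add [B → . g g B], [B → .], [B → . B d S], [B → . d g B]
No further items can be added.

CLOSURE = { [B → . B d S], [B → . d g B], [B → . g g B], [B → .], [B → d g . B] }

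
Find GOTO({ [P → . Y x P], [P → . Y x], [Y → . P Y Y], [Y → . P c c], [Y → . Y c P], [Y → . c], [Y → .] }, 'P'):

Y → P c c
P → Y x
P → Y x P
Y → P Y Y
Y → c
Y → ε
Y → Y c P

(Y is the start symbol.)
{ [P → . Y x P], [P → . Y x], [Y → . P Y Y], [Y → . P c c], [Y → . Y c P], [Y → . c], [Y → .], [Y → P . Y Y], [Y → P . c c] }

GOTO(I, 'P') = CLOSURE({ [A → αX.β] : [A → α.Xβ] ∈ I, X = 'P' })

Items with dot before 'P', with the dot advanced:
  [Y → . P Y Y] → [Y → P . Y Y]
  [Y → . P c c] → [Y → P . c c]
Closure of the advanced items:
  [Y → P . Y Y] has the dot before Y: add [Y → . P c c], [Y → . P Y Y], [Y → . c], [Y → .], [Y → . Y c P]
  [Y → . P c c] has the dot before P: add [P → . Y x], [P → . Y x P]

GOTO = { [P → . Y x P], [P → . Y x], [Y → . P Y Y], [Y → . P c c], [Y → . Y c P], [Y → . c], [Y → .], [Y → P . Y Y], [Y → P . c c] }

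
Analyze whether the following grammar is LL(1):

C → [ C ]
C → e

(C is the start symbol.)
A grammar is LL(1) if for each non-terminal N with multiple productions, the predict sets of those productions are pairwise disjoint, where PREDICT(N → α) = (FIRST(α) \ {ε}) ∪ (FOLLOW(N) if α ⇒* ε).

For C:
  PREDICT(C → '[' C ']') = { '[' }
  PREDICT(C → e) = { 'e' }

All predict sets are disjoint. The grammar IS LL(1).

Answer: Yes, the grammar is LL(1).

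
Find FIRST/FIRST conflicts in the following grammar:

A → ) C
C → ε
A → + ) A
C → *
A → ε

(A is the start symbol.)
Productions for A:
  A → ) C: FIRST = { ')' }
  A → + ) A: FIRST = { '+' }
  A → ε: FIRST = { ε }
Productions for C:
  C → ε: FIRST = { ε }
  C → *: FIRST = { '*' }

All alternatives of each non-terminal have pairwise disjoint FIRST sets.

Answer: No FIRST/FIRST conflicts.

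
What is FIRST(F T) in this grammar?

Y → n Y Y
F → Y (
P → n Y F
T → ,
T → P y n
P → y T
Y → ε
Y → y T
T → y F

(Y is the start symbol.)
FIRST sets of the non-terminals involved (from the grammar, by fixed-point iteration):
  FIRST(F) = { '(', 'n', 'y' }

To compute FIRST(F T), process the symbols left to right:
Symbol F is a non-terminal. Add FIRST(F) \ {ε} = { '(', 'n', 'y' }
F is not nullable (ε ∉ FIRST(F)), so stop here.
FIRST(F T) = { '(', 'n', 'y' }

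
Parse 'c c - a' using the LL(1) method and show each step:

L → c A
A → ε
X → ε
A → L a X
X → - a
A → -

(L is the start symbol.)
LL(1) parsing maintains a stack (initially the start symbol over $) and the input. At each step: if the stack top is a terminal, match it against the current input token; if it is a non-terminal N, replace it with the RHS of M[N, lookahead] (the unique production whose predict set contains the lookahead).

Stack is shown with the top on the left.

Stack      Input      Action
----------------------------
L $        c c - a $  output L → c A
c A $      c c - a $  match 'c'
A $        c - a $    output A → L a X
L a X $    c - a $    output L → c A
c A a X $  c - a $    match 'c'
A a X $    - a $      output A → -
- a X $    - a $      match '-'
a X $      a $        match 'a'
X $        $          output X → ε
$          $          accept

The string is accepted.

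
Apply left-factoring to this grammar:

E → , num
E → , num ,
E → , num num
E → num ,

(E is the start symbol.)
Left-factoring transforms A → αβ₁ | αβ₂ into A → αA' and A' → β₁ | β₂
(α is the longest common prefix among the alternatives). Repeat until
no nonterminal has two alternatives with a common prefix.

Round 1: E has alternatives sharing prefix ', num'. Introduce E': E → , num E'
  Add: E' → ε
  Add: E' → ,
  Add: E' → num

No remaining common prefixes — done.

Resulting grammar:
E → , num E'
E' → ε
E' → ,
E' → num
E → num ,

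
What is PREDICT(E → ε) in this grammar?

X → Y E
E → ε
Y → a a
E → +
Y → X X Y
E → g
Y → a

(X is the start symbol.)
{ $, 'a' }

PREDICT(E → ε) = (FIRST(RHS) \ {ε}) ∪ (FOLLOW(E) if ε ∈ FIRST(RHS), i.e. RHS ⇒* ε)
The right-hand side is ε (FIRST(ε) = { ε }), so the predict set is FOLLOW(E) = { $, 'a' }
PREDICT(E → ε) = { $, 'a' }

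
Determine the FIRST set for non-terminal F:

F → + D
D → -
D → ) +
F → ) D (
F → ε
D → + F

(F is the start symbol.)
To compute FIRST(F), examine every production with F on the left-hand side, reading each right-hand side left to right until a non-nullable symbol is reached.

From F → + D:
  - '+' is a terminal: add '+' and stop
From F → ) D (:
  - ')' is a terminal: add ')' and stop
From F → ε:
  - ε-production, so ε ∈ FIRST(F)

Collecting: FIRST(F) = { ')', '+', ε }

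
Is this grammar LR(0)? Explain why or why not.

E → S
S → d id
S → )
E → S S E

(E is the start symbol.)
A grammar is LR(0) if no state in the canonical LR(0) collection has:
  - both a shift item (dot before a terminal) and a complete item (shift-reduce conflict), or
  - two or more complete items (reduce-reduce conflict; the accept item [E' → E .] counts as a complete item here).

Augment with E' → E and build the canonical LR(0) collection (I0 = CLOSURE({[E' → . E]}), then GOTO on every symbol after a dot until no new states appear). It has 8 states:
  I0: { [E → . S S E], [E → . S], [E' → . E], [S → . )], [S → . d id] }  — shift
  I1: { [S → ) .] }  — reduce
  I2: { [E' → E .] }  — accept
  I3: { [E → S . S E], [E → S .], [S → . )], [S → . d id] }  — shift, reduce
  I4: { [S → d . id] }  — shift
  I5: { [S → d id .] }  — reduce
  I6: { [E → . S S E], [E → . S], [E → S S . E], [S → . )], [S → . d id] }  — shift
  I7: { [E → S S E .] }  — reduce

Conflict in state I3:
  Shift-reduce conflict between [E → S .] and [S → . )]
So the grammar is NOT LR(0).

Answer: No. Shift-reduce conflict between [E → S .] and [S → . )]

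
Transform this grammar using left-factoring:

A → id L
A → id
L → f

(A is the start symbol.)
Left-factoring transforms A → αβ₁ | αβ₂ into A → αA' and A' → β₁ | β₂
(α is the longest common prefix among the alternatives). Repeat until
no nonterminal has two alternatives with a common prefix.

Round 1: A has alternatives sharing prefix 'id'. Introduce A': A → id A'
  Add: A' → L
  Add: A' → ε

No remaining common prefixes — done.

Resulting grammar:
A → id A'
A' → L
A' → ε
L → f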